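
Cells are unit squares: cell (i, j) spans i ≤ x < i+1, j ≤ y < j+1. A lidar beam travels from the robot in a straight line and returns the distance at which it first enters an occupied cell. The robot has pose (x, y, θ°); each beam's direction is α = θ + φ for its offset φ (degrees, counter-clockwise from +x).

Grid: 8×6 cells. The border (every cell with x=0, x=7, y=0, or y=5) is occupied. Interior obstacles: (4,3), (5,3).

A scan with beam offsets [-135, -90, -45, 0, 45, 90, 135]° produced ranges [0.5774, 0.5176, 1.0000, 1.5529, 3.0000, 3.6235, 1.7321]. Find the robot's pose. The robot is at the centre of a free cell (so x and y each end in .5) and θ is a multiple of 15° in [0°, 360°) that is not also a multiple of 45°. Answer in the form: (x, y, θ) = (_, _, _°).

Enumerate (i+0.5, j+0.5, θ) over the 22 free cells and 16 admissible headings. For each, cast all 7 beams and compare to the given ranges.
  (5.5, 4.5, 195°): beam 4 = 4.6587 ≠ 1.5529 ✗
  (6.5, 1.5, 210°): beam 1 = 1.9319 ≠ 0.5774 ✗
  (1.5, 2.5, 165°): beam 1 = 2.8868 ≠ 0.5774 ✗
  …
  (2.5, 4.5, 195°): r_1=0.5774, r_2=0.5176, r_3=1.0000, r_4=1.5529, r_5=3.0000, r_6=3.6235, r_7=1.7321 — all match ✓
Unique over the lattice → pose = (2.5, 4.5, 195°).

(x, y, θ) = (2.5, 4.5, 195°)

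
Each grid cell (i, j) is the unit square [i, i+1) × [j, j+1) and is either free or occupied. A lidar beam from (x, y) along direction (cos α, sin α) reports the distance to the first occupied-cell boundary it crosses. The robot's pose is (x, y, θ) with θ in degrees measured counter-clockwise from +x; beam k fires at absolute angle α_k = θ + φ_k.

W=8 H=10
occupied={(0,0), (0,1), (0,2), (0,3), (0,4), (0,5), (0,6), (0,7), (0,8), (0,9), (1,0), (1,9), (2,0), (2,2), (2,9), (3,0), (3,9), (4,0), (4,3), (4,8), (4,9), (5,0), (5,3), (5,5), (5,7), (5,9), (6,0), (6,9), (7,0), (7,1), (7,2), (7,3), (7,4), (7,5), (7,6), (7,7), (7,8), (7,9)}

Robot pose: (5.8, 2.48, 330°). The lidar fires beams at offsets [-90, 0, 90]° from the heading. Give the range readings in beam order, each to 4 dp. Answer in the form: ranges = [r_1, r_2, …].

beam 1: φ=-90°, α=240°
  cosα=-0.5000 sinα=-0.8660 | (5,2) | tMaxX 1.6000 tMaxY 0.5543 | tΔX 2.0000 tΔY 1.1547
    t=0.5543 [y] (5,1)
    t=1.6000 [x] (4,1)
    t=1.7090 [y] (4,0) — stop
  → r_1 = 1.7090
beam 2: φ=0°, α=330°
  cosα=0.8660 sinα=-0.5000 | (5,2) | tMaxX 0.2309 tMaxY 0.9600 | tΔX 1.1547 tΔY 2.0000
    t=0.2309 [x] (6,2)
    t=0.9600 [y] (6,1)
    t=1.3856 [x] (7,1) — stop
  → r_2 = 1.3856
beam 3: φ=90°, α=60°
  cosα=0.5000 sinα=0.8660 | (5,2) | tMaxX 0.4000 tMaxY 0.6004 | tΔX 2.0000 tΔY 1.1547
    t=0.4000 [x] (6,2)
    t=0.6004 [y] (6,3)
    t=1.7551 [y] (6,4)
    t=2.4000 [x] (7,4) — stop
  → r_3 = 2.4000

ranges = [1.7090, 1.3856, 2.4000]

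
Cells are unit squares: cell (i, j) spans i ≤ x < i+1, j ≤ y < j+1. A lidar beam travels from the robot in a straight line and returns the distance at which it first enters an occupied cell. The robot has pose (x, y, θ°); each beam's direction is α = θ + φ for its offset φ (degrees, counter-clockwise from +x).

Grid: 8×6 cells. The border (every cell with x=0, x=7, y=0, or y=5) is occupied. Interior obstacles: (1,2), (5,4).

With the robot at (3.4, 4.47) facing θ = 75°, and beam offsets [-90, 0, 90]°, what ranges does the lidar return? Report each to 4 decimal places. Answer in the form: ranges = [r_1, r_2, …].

beam 1: φ=-90°, α=345°
  dir = (cos 345°, sin 345°) = (0.9659, -0.2588); from cell (3,4)
  next x-line at t=0.6212, next y-line at t=1.8159; Δt_x=1.0353, Δt_y=3.8637
    x: enter (4,4) at t=0.6212
    x: enter (5,4) at t=1.6564 ← occupied
  → r_1 = 1.6564
beam 2: φ=0°, α=75°
  dir = (cos 75°, sin 75°) = (0.2588, 0.9659); from cell (3,4)
  next x-line at t=2.3182, next y-line at t=0.5487; Δt_x=3.8637, Δt_y=1.0353
    y: enter (3,5) at t=0.5487 ← occupied
  → r_2 = 0.5487
beam 3: φ=90°, α=165°
  dir = (cos 165°, sin 165°) = (-0.9659, 0.2588); from cell (3,4)
  next x-line at t=0.4141, next y-line at t=2.0478; Δt_x=1.0353, Δt_y=3.8637
    x: enter (2,4) at t=0.4141
    x: enter (1,4) at t=1.4494
    y: enter (1,5) at t=2.0478 ← occupied
  → r_3 = 2.0478

ranges = [1.6564, 0.5487, 2.0478]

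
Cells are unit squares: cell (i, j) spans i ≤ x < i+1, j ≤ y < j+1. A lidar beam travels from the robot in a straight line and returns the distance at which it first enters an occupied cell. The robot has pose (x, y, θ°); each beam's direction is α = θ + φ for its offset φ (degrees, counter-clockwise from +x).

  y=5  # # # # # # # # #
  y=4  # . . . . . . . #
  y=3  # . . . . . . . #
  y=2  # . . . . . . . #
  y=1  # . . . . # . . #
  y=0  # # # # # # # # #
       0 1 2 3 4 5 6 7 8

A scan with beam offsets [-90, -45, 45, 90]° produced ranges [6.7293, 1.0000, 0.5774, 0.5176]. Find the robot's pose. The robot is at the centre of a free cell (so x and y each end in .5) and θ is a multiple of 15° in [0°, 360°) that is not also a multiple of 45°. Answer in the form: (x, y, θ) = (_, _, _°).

Candidates: 27 free-cell centres × 16 headings = 432 poses. Raycast each; keep the one whose scan matches to 4 dp.
  (2.5, 2.5, 15°): beam 1 = 1.5529 ≠ 6.7293 ✗
  (6.5, 1.5, 195°): beam 1 = 3.6235 ≠ 6.7293 ✗
  (5.5, 4.5, 15°): beam 1 = 3.6235 ≠ 6.7293 ✗
  (3.5, 2.5, 105°): beam 1 = 4.6587 ≠ 6.7293 ✗
  (3.5, 4.5, 345°): beam 1 = 3.6235 ≠ 6.7293 ✗
  …
  (1.5, 4.5, 75°): r_1=6.7293, r_2=1.0000, r_3=0.5774, r_4=0.5176 — all match ✓
Unique over the lattice → pose = (1.5, 4.5, 75°).

(x, y, θ) = (1.5, 4.5, 75°)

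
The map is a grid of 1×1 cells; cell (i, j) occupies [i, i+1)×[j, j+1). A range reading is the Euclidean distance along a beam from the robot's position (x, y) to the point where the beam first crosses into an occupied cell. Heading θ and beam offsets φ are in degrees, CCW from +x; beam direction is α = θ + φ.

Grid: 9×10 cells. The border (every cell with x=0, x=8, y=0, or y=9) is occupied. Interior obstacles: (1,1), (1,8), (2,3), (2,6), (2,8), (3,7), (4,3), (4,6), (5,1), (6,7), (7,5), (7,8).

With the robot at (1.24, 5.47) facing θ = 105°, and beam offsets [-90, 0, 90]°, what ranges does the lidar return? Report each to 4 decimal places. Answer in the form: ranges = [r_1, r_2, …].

beam 1: φ=-90°, α=15°
  dir = (cos 15°, sin 15°) = (0.9659, 0.2588); from cell (1,5)
  next x-line at t=0.7868, next y-line at t=2.0478; Δt_x=1.0353, Δt_y=3.8637
    x: enter (2,5) at t=0.7868
    x: enter (3,5) at t=1.8221
    y: enter (3,6) at t=2.0478
    x: enter (4,6) at t=2.8574 ← occupied
  → r_1 = 2.8574
beam 2: φ=0°, α=105°
  dir = (cos 105°, sin 105°) = (-0.2588, 0.9659); from cell (1,5)
  next x-line at t=0.9273, next y-line at t=0.5487; Δt_x=3.8637, Δt_y=1.0353
    y: enter (1,6) at t=0.5487
    x: enter (0,6) at t=0.9273 ← occupied
  → r_2 = 0.9273
beam 3: φ=90°, α=195°
  dir = (cos 195°, sin 195°) = (-0.9659, -0.2588); from cell (1,5)
  next x-line at t=0.2485, next y-line at t=1.8159; Δt_x=1.0353, Δt_y=3.8637
    x: enter (0,5) at t=0.2485 ← occupied
  → r_3 = 0.2485

ranges = [2.8574, 0.9273, 0.2485]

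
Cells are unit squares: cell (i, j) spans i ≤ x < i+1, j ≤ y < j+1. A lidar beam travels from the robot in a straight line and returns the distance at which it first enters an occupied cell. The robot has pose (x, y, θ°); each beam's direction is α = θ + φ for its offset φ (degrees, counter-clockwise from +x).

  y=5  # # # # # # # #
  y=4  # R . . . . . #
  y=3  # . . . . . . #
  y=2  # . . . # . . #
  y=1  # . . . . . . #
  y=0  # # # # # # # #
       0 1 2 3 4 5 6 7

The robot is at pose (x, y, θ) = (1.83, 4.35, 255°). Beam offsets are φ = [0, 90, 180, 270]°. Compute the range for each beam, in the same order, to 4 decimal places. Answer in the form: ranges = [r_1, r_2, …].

beam 1: φ=0°, α=255°
  cosα=-0.2588 sinα=-0.9659 | (1,4) | tMaxX 3.2069 tMaxY 0.3623 | tΔX 3.8637 tΔY 1.0353
    t=0.3623 [y] (1,3)
    t=1.3976 [y] (1,2)
    t=2.4329 [y] (1,1)
    t=3.2069 [x] (0,1) — stop
  → r_1 = 3.2069
beam 2: φ=90°, α=345°
  cosα=0.9659 sinα=-0.2588 | (1,4) | tMaxX 0.1760 tMaxY 1.3523 | tΔX 1.0353 tΔY 3.8637
    t=0.1760 [x] (2,4)
    t=1.2113 [x] (3,4)
    t=1.3523 [y] (3,3)
    t=2.2465 [x] (4,3)
    t=3.2818 [x] (5,3)
    t=4.3171 [x] (6,3)
    t=5.2160 [y] (6,2)
    t=5.3524 [x] (7,2) — stop
  → r_2 = 5.3524
beam 3: φ=180°, α=75°
  cosα=0.2588 sinα=0.9659 | (1,4) | tMaxX 0.6568 tMaxY 0.6729 | tΔX 3.8637 tΔY 1.0353
    t=0.6568 [x] (2,4)
    t=0.6729 [y] (2,5) — stop
  → r_3 = 0.6729
beam 4: φ=270°, α=165°
  cosα=-0.9659 sinα=0.2588 | (1,4) | tMaxX 0.8593 tMaxY 2.5114 | tΔX 1.0353 tΔY 3.8637
    t=0.8593 [x] (0,4) — stop
  → r_4 = 0.8593

ranges = [3.2069, 5.3524, 0.6729, 0.8593]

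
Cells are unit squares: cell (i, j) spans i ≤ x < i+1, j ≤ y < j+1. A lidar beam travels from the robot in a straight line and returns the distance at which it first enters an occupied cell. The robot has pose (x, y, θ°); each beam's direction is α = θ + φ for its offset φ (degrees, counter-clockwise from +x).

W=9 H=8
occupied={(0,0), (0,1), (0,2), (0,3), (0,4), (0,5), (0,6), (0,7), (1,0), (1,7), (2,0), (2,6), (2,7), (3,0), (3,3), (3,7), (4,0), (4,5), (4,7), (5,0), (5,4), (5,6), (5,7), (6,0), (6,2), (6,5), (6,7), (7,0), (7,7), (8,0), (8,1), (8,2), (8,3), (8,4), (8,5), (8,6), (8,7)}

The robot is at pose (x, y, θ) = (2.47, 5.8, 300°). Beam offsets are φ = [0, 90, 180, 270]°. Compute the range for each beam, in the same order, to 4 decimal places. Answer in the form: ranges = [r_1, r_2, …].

ranges = [2.0785, 0.4000, 0.2309, 1.6974]

beam 1: φ=0°, α=300°
  d=(0.5000,-0.8660)  start (2,5)  tX=1.0600 tY=0.9238  stride 1/|dx|=2.0000 1/|dy|=1.1547
    cross y-line → (2,4), t=0.9238
    cross x-line → (3,4), t=1.0600
    cross y-line → (3,3), t=2.0785 (wall)
  → r_1 = 2.0785
beam 2: φ=90°, α=30°
  d=(0.8660,0.5000)  start (2,5)  tX=0.6120 tY=0.4000  stride 1/|dx|=1.1547 1/|dy|=2.0000
    cross y-line → (2,6), t=0.4000 (wall)
  → r_2 = 0.4000
beam 3: φ=180°, α=120°
  d=(-0.5000,0.8660)  start (2,5)  tX=0.9400 tY=0.2309  stride 1/|dx|=2.0000 1/|dy|=1.1547
    cross y-line → (2,6), t=0.2309 (wall)
  → r_3 = 0.2309
beam 4: φ=270°, α=210°
  d=(-0.8660,-0.5000)  start (2,5)  tX=0.5427 tY=1.6000  stride 1/|dx|=1.1547 1/|dy|=2.0000
    cross x-line → (1,5), t=0.5427
    cross y-line → (1,4), t=1.6000
    cross x-line → (0,4), t=1.6974 (wall)
  → r_4 = 1.6974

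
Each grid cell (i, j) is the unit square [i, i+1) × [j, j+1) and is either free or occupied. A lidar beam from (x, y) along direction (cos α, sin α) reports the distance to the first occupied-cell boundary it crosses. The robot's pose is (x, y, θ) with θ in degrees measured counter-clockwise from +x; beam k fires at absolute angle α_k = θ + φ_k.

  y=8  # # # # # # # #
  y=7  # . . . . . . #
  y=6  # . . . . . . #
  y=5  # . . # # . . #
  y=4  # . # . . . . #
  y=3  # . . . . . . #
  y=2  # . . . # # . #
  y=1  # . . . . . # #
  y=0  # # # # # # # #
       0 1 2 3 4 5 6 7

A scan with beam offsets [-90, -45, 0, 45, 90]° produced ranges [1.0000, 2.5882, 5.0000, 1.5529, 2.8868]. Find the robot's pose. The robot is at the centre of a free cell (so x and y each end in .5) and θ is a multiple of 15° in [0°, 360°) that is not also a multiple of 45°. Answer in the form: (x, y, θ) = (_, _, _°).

(x, y, θ) = (6.5, 5.5, 150°)

The pose lattice has 36·16 = 576 candidates. Test each by forward raycasting.
  (3.5, 7.5, 75°): beam 1 = 3.6235 ≠ 1.0000 ✗
  (6.5, 3.5, 240°): beam 1 = 3.0000 ≠ 1.0000 ✗
  (4.5, 7.5, 30°): beam 1 = 5.0000 ≠ 1.0000 ✗
  (5.5, 5.5, 165°): beam 1 = 2.5882 ≠ 1.0000 ✗
  …
  (6.5, 5.5, 150°): r_1=1.0000, r_2=2.5882, r_3=5.0000, r_4=1.5529, r_5=2.8868 — all match ✓
Unique over the lattice → pose = (6.5, 5.5, 150°).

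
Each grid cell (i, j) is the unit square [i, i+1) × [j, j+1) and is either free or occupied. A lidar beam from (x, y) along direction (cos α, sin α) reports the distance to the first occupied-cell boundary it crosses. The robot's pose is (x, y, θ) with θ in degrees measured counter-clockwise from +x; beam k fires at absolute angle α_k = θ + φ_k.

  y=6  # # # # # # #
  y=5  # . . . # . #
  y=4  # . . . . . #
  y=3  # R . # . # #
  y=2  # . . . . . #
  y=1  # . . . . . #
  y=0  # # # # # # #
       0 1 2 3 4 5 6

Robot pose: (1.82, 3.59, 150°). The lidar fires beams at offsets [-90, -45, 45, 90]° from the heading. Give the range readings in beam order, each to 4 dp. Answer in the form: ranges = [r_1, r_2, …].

beam 1: φ=-90°, α=60°
  cosα=0.5000 sinα=0.8660 | (1,3) | tMaxX 0.3600 tMaxY 0.4734 | tΔX 2.0000 tΔY 1.1547
    t=0.3600 [x] (2,3)
    t=0.4734 [y] (2,4)
    t=1.6281 [y] (2,5)
    t=2.3600 [x] (3,5)
    t=2.7828 [y] (3,6) — stop
  → r_1 = 2.7828
beam 2: φ=-45°, α=105°
  cosα=-0.2588 sinα=0.9659 | (1,3) | tMaxX 3.1682 tMaxY 0.4245 | tΔX 3.8637 tΔY 1.0353
    t=0.4245 [y] (1,4)
    t=1.4597 [y] (1,5)
    t=2.4950 [y] (1,6) — stop
  → r_2 = 2.4950
beam 3: φ=45°, α=195°
  cosα=-0.9659 sinα=-0.2588 | (1,3) | tMaxX 0.8489 tMaxY 2.2796 | tΔX 1.0353 tΔY 3.8637
    t=0.8489 [x] (0,3) — stop
  → r_3 = 0.8489
beam 4: φ=90°, α=240°
  cosα=-0.5000 sinα=-0.8660 | (1,3) | tMaxX 1.6400 tMaxY 0.6813 | tΔX 2.0000 tΔY 1.1547
    t=0.6813 [y] (1,2)
    t=1.6400 [x] (0,2) — stop
  → r_4 = 1.6400

ranges = [2.7828, 2.4950, 0.8489, 1.6400]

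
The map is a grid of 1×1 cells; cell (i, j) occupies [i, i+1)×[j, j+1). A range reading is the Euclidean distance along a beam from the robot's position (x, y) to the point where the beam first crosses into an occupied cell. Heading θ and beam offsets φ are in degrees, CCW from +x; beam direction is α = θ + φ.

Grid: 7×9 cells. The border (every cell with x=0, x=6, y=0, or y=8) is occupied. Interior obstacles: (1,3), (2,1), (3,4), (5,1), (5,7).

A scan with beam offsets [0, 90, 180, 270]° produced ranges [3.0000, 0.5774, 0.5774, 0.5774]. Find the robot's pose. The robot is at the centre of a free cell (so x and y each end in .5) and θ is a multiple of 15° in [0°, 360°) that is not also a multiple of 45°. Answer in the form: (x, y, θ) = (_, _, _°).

The pose lattice has 30·16 = 480 candidates. Test each by forward raycasting.
  (4.5, 5.5, 210°): beam 1 = 1.0000 ≠ 3.0000 ✗
  (4.5, 6.5, 345°): beam 1 = 1.5529 ≠ 3.0000 ✗
  (4.5, 2.5, 255°): beam 1 = 1.5529 ≠ 3.0000 ✗
  …
  (1.5, 1.5, 60°): r_1=3.0000, r_2=0.5774, r_3=0.5774, r_4=0.5774 — all match ✓
No second candidate reproduces the full scan.

(x, y, θ) = (1.5, 1.5, 60°)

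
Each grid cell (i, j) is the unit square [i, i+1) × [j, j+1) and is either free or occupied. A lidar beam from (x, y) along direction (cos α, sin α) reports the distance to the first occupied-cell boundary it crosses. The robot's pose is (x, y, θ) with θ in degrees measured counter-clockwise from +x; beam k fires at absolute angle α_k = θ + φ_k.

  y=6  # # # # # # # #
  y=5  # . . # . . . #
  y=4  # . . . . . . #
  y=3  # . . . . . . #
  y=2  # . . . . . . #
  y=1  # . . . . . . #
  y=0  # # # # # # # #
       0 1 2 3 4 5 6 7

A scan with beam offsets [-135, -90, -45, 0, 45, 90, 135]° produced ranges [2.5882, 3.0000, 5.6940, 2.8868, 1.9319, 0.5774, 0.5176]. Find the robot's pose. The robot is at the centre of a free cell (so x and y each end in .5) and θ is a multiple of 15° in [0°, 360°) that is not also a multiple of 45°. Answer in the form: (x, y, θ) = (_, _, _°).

(x, y, θ) = (6.5, 3.5, 240°)

The pose lattice has 29·16 = 464 candidates. Test each by forward raycasting.
  (6.5, 2.5, 300°): beam 1 = 5.6940 ≠ 2.5882 ✗
  (1.5, 1.5, 240°): beam 1 = 1.9319 ≠ 2.5882 ✗
  (1.5, 1.5, 150°): beam 1 = 5.6940 ≠ 2.5882 ✗
  (2.5, 4.5, 285°): beam 1 = 1.7321 ≠ 2.5882 ✗
  …
  (6.5, 3.5, 240°): r_1=2.5882, r_2=3.0000, r_3=5.6940, r_4=2.8868, r_5=1.9319, r_6=0.5774, r_7=0.5176 — all match ✓
No second candidate reproduces the full scan.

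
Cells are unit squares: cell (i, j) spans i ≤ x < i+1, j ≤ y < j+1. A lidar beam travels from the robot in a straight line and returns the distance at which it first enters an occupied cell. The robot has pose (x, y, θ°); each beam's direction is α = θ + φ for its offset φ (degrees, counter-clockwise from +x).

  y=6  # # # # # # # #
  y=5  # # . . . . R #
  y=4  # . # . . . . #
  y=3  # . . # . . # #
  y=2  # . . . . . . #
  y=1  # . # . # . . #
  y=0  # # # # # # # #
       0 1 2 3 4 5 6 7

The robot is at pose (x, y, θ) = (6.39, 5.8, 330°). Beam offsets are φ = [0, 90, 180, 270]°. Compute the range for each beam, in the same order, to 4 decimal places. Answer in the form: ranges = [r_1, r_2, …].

ranges = [0.7044, 0.2309, 0.4000, 4.3879]

beam 1: φ=0°, α=330°
  dir = (cos 330°, sin 330°) = (0.8660, -0.5000); from cell (6,5)
  next x-line at t=0.7044, next y-line at t=1.6000; Δt_x=1.1547, Δt_y=2.0000
    x: enter (7,5) at t=0.7044 ← occupied
  → r_1 = 0.7044
beam 2: φ=90°, α=60°
  dir = (cos 60°, sin 60°) = (0.5000, 0.8660); from cell (6,5)
  next x-line at t=1.2200, next y-line at t=0.2309; Δt_x=2.0000, Δt_y=1.1547
    y: enter (6,6) at t=0.2309 ← occupied
  → r_2 = 0.2309
beam 3: φ=180°, α=150°
  dir = (cos 150°, sin 150°) = (-0.8660, 0.5000); from cell (6,5)
  next x-line at t=0.4503, next y-line at t=0.4000; Δt_x=1.1547, Δt_y=2.0000
    y: enter (6,6) at t=0.4000 ← occupied
  → r_3 = 0.4000
beam 4: φ=270°, α=240°
  dir = (cos 240°, sin 240°) = (-0.5000, -0.8660); from cell (6,5)
  next x-line at t=0.7800, next y-line at t=0.9238; Δt_x=2.0000, Δt_y=1.1547
    x: enter (5,5) at t=0.7800
    y: enter (5,4) at t=0.9238
    y: enter (5,3) at t=2.0785
    x: enter (4,3) at t=2.7800
    y: enter (4,2) at t=3.2332
    y: enter (4,1) at t=4.3879 ← occupied
  → r_4 = 4.3879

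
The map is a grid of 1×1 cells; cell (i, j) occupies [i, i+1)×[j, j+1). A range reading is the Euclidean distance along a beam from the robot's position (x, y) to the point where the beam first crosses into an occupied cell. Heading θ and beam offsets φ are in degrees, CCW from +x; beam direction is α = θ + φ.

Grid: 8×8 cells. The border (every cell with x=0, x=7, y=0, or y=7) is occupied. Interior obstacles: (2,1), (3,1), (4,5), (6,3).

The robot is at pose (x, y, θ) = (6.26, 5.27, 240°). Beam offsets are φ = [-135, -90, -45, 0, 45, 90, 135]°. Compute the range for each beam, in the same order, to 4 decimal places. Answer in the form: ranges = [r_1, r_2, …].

ranges = [1.7910, 1.4549, 5.4456, 4.5200, 1.3148, 0.8545, 0.7661]

beam 1: φ=-135°, α=105°
  dir = (cos 105°, sin 105°) = (-0.2588, 0.9659); from cell (6,5)
  next x-line at t=1.0046, next y-line at t=0.7558; Δt_x=3.8637, Δt_y=1.0353
    y: enter (6,6) at t=0.7558
    x: enter (5,6) at t=1.0046
    y: enter (5,7) at t=1.7910 ← occupied
  → r_1 = 1.7910
beam 2: φ=-90°, α=150°
  dir = (cos 150°, sin 150°) = (-0.8660, 0.5000); from cell (6,5)
  next x-line at t=0.3002, next y-line at t=1.4600; Δt_x=1.1547, Δt_y=2.0000
    x: enter (5,5) at t=0.3002
    x: enter (4,5) at t=1.4549 ← occupied
  → r_2 = 1.4549
beam 3: φ=-45°, α=195°
  dir = (cos 195°, sin 195°) = (-0.9659, -0.2588); from cell (6,5)
  next x-line at t=0.2692, next y-line at t=1.0432; Δt_x=1.0353, Δt_y=3.8637
    x: enter (5,5) at t=0.2692
    y: enter (5,4) at t=1.0432
    x: enter (4,4) at t=1.3044
    x: enter (3,4) at t=2.3397
    x: enter (2,4) at t=3.3750
    x: enter (1,4) at t=4.4103
    y: enter (1,3) at t=4.9069
    x: enter (0,3) at t=5.4456 ← occupied
  → r_3 = 5.4456
beam 4: φ=0°, α=240°
  dir = (cos 240°, sin 240°) = (-0.5000, -0.8660); from cell (6,5)
  next x-line at t=0.5200, next y-line at t=0.3118; Δt_x=2.0000, Δt_y=1.1547
    y: enter (6,4) at t=0.3118
    x: enter (5,4) at t=0.5200
    y: enter (5,3) at t=1.4665
    x: enter (4,3) at t=2.5200
    y: enter (4,2) at t=2.6212
    y: enter (4,1) at t=3.7759
    x: enter (3,1) at t=4.5200 ← occupied
  → r_4 = 4.5200
beam 5: φ=45°, α=285°
  dir = (cos 285°, sin 285°) = (0.2588, -0.9659); from cell (6,5)
  next x-line at t=2.8591, next y-line at t=0.2795; Δt_x=3.8637, Δt_y=1.0353
    y: enter (6,4) at t=0.2795
    y: enter (6,3) at t=1.3148 ← occupied
  → r_5 = 1.3148
beam 6: φ=90°, α=330°
  dir = (cos 330°, sin 330°) = (0.8660, -0.5000); from cell (6,5)
  next x-line at t=0.8545, next y-line at t=0.5400; Δt_x=1.1547, Δt_y=2.0000
    y: enter (6,4) at t=0.5400
    x: enter (7,4) at t=0.8545 ← occupied
  → r_6 = 0.8545
beam 7: φ=135°, α=15°
  dir = (cos 15°, sin 15°) = (0.9659, 0.2588); from cell (6,5)
  next x-line at t=0.7661, next y-line at t=2.8205; Δt_x=1.0353, Δt_y=3.8637
    x: enter (7,5) at t=0.7661 ← occupied
  → r_7 = 0.7661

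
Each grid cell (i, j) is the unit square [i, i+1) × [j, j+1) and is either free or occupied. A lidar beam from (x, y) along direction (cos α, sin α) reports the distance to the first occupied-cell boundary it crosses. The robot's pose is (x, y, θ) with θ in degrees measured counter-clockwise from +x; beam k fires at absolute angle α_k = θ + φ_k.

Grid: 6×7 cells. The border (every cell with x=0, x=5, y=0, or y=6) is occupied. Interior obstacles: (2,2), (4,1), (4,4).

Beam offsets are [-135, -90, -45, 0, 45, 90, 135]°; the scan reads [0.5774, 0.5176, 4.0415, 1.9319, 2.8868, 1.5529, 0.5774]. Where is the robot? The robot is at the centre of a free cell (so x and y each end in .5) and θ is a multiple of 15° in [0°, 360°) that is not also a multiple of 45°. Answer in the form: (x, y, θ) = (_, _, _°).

(x, y, θ) = (4.5, 3.5, 195°)

Candidates: 17 free-cell centres × 16 headings = 272 poses. Raycast each; keep the one whose scan matches to 4 dp.
  (2.5, 5.5, 330°): beam 1 = 1.5529 ≠ 0.5774 ✗
  (1.5, 1.5, 75°): beam 2 = 1.9319 ≠ 0.5176 ✗
  (1.5, 4.5, 60°): beam 1 = 1.9319 ≠ 0.5774 ✗
  …
  (4.5, 3.5, 195°): r_1=0.5774, r_2=0.5176, r_3=4.0415, r_4=1.9319, r_5=2.8868, r_6=1.5529, r_7=0.5774 — all match ✓
Unique over the lattice → pose = (4.5, 3.5, 195°).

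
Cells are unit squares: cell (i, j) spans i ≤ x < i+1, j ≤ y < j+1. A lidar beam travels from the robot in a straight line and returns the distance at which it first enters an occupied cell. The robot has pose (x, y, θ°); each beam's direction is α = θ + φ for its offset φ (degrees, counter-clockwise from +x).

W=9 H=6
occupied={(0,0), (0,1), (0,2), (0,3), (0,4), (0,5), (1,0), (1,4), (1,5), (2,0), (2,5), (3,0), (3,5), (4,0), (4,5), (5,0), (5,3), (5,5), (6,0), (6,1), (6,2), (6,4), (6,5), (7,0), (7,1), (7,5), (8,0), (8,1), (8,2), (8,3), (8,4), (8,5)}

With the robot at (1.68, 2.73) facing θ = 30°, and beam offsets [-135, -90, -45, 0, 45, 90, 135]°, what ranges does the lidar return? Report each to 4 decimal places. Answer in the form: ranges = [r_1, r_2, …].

ranges = [1.7910, 1.9976, 4.4724, 4.5400, 2.3501, 1.3600, 0.7040]

beam 1: φ=-135°, α=255°
  d=(-0.2588,-0.9659)  start (1,2)  tX=2.6273 tY=0.7558  stride 1/|dx|=3.8637 1/|dy|=1.0353
    cross y-line → (1,1), t=0.7558
    cross y-line → (1,0), t=1.7910 (wall)
  → r_1 = 1.7910
beam 2: φ=-90°, α=300°
  d=(0.5000,-0.8660)  start (1,2)  tX=0.6400 tY=0.8429  stride 1/|dx|=2.0000 1/|dy|=1.1547
    cross x-line → (2,2), t=0.6400
    cross y-line → (2,1), t=0.8429
    cross y-line → (2,0), t=1.9976 (wall)
  → r_2 = 1.9976
beam 3: φ=-45°, α=345°
  d=(0.9659,-0.2588)  start (1,2)  tX=0.3313 tY=2.8205  stride 1/|dx|=1.0353 1/|dy|=3.8637
    cross x-line → (2,2), t=0.3313
    cross x-line → (3,2), t=1.3666
    cross x-line → (4,2), t=2.4018
    cross y-line → (4,1), t=2.8205
    cross x-line → (5,1), t=3.4371
    cross x-line → (6,1), t=4.4724 (wall)
  → r_3 = 4.4724
beam 4: φ=0°, α=30°
  d=(0.8660,0.5000)  start (1,2)  tX=0.3695 tY=0.5400  stride 1/|dx|=1.1547 1/|dy|=2.0000
    cross x-line → (2,2), t=0.3695
    cross y-line → (2,3), t=0.5400
    cross x-line → (3,3), t=1.5242
    cross y-line → (3,4), t=2.5400
    cross x-line → (4,4), t=2.6789
    cross x-line → (5,4), t=3.8336
    cross y-line → (5,5), t=4.5400 (wall)
  → r_4 = 4.5400
beam 5: φ=45°, α=75°
  d=(0.2588,0.9659)  start (1,2)  tX=1.2364 tY=0.2795  stride 1/|dx|=3.8637 1/|dy|=1.0353
    cross y-line → (1,3), t=0.2795
    cross x-line → (2,3), t=1.2364
    cross y-line → (2,4), t=1.3148
    cross y-line → (2,5), t=2.3501 (wall)
  → r_5 = 2.3501
beam 6: φ=90°, α=120°
  d=(-0.5000,0.8660)  start (1,2)  tX=1.3600 tY=0.3118  stride 1/|dx|=2.0000 1/|dy|=1.1547
    cross y-line → (1,3), t=0.3118
    cross x-line → (0,3), t=1.3600 (wall)
  → r_6 = 1.3600
beam 7: φ=135°, α=165°
  d=(-0.9659,0.2588)  start (1,2)  tX=0.7040 tY=1.0432  stride 1/|dx|=1.0353 1/|dy|=3.8637
    cross x-line → (0,2), t=0.7040 (wall)
  → r_7 = 0.7040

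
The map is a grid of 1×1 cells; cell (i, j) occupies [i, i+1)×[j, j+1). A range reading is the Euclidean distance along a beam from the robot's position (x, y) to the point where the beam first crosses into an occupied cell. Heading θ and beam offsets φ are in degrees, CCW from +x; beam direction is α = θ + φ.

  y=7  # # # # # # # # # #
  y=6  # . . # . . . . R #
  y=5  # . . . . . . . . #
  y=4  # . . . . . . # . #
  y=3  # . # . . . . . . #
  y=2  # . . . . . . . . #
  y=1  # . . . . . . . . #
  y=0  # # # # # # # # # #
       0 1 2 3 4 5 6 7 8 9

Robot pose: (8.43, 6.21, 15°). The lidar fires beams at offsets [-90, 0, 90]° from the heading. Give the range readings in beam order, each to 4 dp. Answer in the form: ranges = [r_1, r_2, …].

ranges = [2.2023, 0.5901, 0.8179]

beam 1: φ=-90°, α=285°
  cosα=0.2588 sinα=-0.9659 | (8,6) | tMaxX 2.2023 tMaxY 0.2174 | tΔX 3.8637 tΔY 1.0353
    t=0.2174 [y] (8,5)
    t=1.2527 [y] (8,4)
    t=2.2023 [x] (9,4) — stop
  → r_1 = 2.2023
beam 2: φ=0°, α=15°
  cosα=0.9659 sinα=0.2588 | (8,6) | tMaxX 0.5901 tMaxY 3.0523 | tΔX 1.0353 tΔY 3.8637
    t=0.5901 [x] (9,6) — stop
  → r_2 = 0.5901
beam 3: φ=90°, α=105°
  cosα=-0.2588 sinα=0.9659 | (8,6) | tMaxX 1.6614 tMaxY 0.8179 | tΔX 3.8637 tΔY 1.0353
    t=0.8179 [y] (8,7) — stop
  → r_3 = 0.8179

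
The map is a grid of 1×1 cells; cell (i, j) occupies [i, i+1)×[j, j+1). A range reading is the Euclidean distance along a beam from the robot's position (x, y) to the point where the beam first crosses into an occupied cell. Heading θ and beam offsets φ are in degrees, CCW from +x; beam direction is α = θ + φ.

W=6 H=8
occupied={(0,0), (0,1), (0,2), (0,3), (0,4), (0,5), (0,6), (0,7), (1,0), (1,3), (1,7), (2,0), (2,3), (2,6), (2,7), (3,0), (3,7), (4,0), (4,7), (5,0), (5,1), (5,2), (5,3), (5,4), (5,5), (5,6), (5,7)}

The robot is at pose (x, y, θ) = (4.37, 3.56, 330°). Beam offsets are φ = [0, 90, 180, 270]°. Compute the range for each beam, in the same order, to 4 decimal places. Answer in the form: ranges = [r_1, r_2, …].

beam 1: φ=0°, α=330°
  cosα=0.8660 sinα=-0.5000 | (4,3) | tMaxX 0.7275 tMaxY 1.1200 | tΔX 1.1547 tΔY 2.0000
    t=0.7275 [x] (5,3) — stop
  → r_1 = 0.7275
beam 2: φ=90°, α=60°
  cosα=0.5000 sinα=0.8660 | (4,3) | tMaxX 1.2600 tMaxY 0.5081 | tΔX 2.0000 tΔY 1.1547
    t=0.5081 [y] (4,4)
    t=1.2600 [x] (5,4) — stop
  → r_2 = 1.2600
beam 3: φ=180°, α=150°
  cosα=-0.8660 sinα=0.5000 | (4,3) | tMaxX 0.4272 tMaxY 0.8800 | tΔX 1.1547 tΔY 2.0000
    t=0.4272 [x] (3,3)
    t=0.8800 [y] (3,4)
    t=1.5819 [x] (2,4)
    t=2.7366 [x] (1,4)
    t=2.8800 [y] (1,5)
    t=3.8913 [x] (0,5) — stop
  → r_3 = 3.8913
beam 4: φ=270°, α=240°
  cosα=-0.5000 sinα=-0.8660 | (4,3) | tMaxX 0.7400 tMaxY 0.6466 | tΔX 2.0000 tΔY 1.1547
    t=0.6466 [y] (4,2)
    t=0.7400 [x] (3,2)
    t=1.8013 [y] (3,1)
    t=2.7400 [x] (2,1)
    t=2.9560 [y] (2,0) — stop
  → r_4 = 2.9560

ranges = [0.7275, 1.2600, 3.8913, 2.9560]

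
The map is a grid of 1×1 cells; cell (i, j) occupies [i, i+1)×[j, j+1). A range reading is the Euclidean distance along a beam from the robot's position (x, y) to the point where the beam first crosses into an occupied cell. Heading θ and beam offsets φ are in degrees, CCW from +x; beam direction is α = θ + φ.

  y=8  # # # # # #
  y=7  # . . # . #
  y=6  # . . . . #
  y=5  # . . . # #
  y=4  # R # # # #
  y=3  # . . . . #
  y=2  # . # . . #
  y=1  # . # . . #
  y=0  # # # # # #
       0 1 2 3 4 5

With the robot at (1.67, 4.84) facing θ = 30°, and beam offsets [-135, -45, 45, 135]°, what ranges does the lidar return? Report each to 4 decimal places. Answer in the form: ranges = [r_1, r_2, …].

ranges = [2.5887, 0.3416, 3.2715, 0.6936]

beam 1: φ=-135°, α=255°
  d=(-0.2588,-0.9659)  start (1,4)  tX=2.5887 tY=0.8696  stride 1/|dx|=3.8637 1/|dy|=1.0353
    cross y-line → (1,3), t=0.8696
    cross y-line → (1,2), t=1.9049
    cross x-line → (0,2), t=2.5887 (wall)
  → r_1 = 2.5887
beam 2: φ=-45°, α=345°
  d=(0.9659,-0.2588)  start (1,4)  tX=0.3416 tY=3.2455  stride 1/|dx|=1.0353 1/|dy|=3.8637
    cross x-line → (2,4), t=0.3416 (wall)
  → r_2 = 0.3416
beam 3: φ=45°, α=75°
  d=(0.2588,0.9659)  start (1,4)  tX=1.2750 tY=0.1656  stride 1/|dx|=3.8637 1/|dy|=1.0353
    cross y-line → (1,5), t=0.1656
    cross y-line → (1,6), t=1.2009
    cross x-line → (2,6), t=1.2750
    cross y-line → (2,7), t=2.2362
    cross y-line → (2,8), t=3.2715 (wall)
  → r_3 = 3.2715
beam 4: φ=135°, α=165°
  d=(-0.9659,0.2588)  start (1,4)  tX=0.6936 tY=0.6182  stride 1/|dx|=1.0353 1/|dy|=3.8637
    cross y-line → (1,5), t=0.6182
    cross x-line → (0,5), t=0.6936 (wall)
  → r_4 = 0.6936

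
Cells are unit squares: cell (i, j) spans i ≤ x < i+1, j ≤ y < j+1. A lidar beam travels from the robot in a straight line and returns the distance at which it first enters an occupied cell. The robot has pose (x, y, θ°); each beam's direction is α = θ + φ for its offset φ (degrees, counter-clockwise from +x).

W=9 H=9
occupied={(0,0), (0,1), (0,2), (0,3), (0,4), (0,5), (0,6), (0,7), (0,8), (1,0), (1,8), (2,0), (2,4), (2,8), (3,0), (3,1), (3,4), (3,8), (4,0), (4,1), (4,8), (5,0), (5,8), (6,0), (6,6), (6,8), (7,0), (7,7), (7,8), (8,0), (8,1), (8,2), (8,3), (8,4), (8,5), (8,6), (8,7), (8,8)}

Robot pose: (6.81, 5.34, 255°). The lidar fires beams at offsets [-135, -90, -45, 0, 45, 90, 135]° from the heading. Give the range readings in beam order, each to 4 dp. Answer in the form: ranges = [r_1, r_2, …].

ranges = [0.7621, 6.0150, 6.7088, 4.4931, 2.3800, 1.2320, 1.3741]

beam 1: φ=-135°, α=120°
  d=(-0.5000,0.8660)  start (6,5)  tX=1.6200 tY=0.7621  stride 1/|dx|=2.0000 1/|dy|=1.1547
    cross y-line → (6,6), t=0.7621 (wall)
  → r_1 = 0.7621
beam 2: φ=-90°, α=165°
  d=(-0.9659,0.2588)  start (6,5)  tX=0.8386 tY=2.5500  stride 1/|dx|=1.0353 1/|dy|=3.8637
    cross x-line → (5,5), t=0.8386
    cross x-line → (4,5), t=1.8738
    cross y-line → (4,6), t=2.5500
    cross x-line → (3,6), t=2.9091
    cross x-line → (2,6), t=3.9444
    cross x-line → (1,6), t=4.9797
    cross x-line → (0,6), t=6.0150 (wall)
  → r_2 = 6.0150
beam 3: φ=-45°, α=210°
  d=(-0.8660,-0.5000)  start (6,5)  tX=0.9353 tY=0.6800  stride 1/|dx|=1.1547 1/|dy|=2.0000
    cross y-line → (6,4), t=0.6800
    cross x-line → (5,4), t=0.9353
    cross x-line → (4,4), t=2.0900
    cross y-line → (4,3), t=2.6800
    cross x-line → (3,3), t=3.2447
    cross x-line → (2,3), t=4.3994
    cross y-line → (2,2), t=4.6800
    cross x-line → (1,2), t=5.5541
    cross y-line → (1,1), t=6.6800
    cross x-line → (0,1), t=6.7088 (wall)
  → r_3 = 6.7088
beam 4: φ=0°, α=255°
  d=(-0.2588,-0.9659)  start (6,5)  tX=3.1296 tY=0.3520  stride 1/|dx|=3.8637 1/|dy|=1.0353
    cross y-line → (6,4), t=0.3520
    cross y-line → (6,3), t=1.3873
    cross y-line → (6,2), t=2.4225
    cross x-line → (5,2), t=3.1296
    cross y-line → (5,1), t=3.4578
    cross y-line → (5,0), t=4.4931 (wall)
  → r_4 = 4.4931
beam 5: φ=45°, α=300°
  d=(0.5000,-0.8660)  start (6,5)  tX=0.3800 tY=0.3926  stride 1/|dx|=2.0000 1/|dy|=1.1547
    cross x-line → (7,5), t=0.3800
    cross y-line → (7,4), t=0.3926
    cross y-line → (7,3), t=1.5473
    cross x-line → (8,3), t=2.3800 (wall)
  → r_5 = 2.3800
beam 6: φ=90°, α=345°
  d=(0.9659,-0.2588)  start (6,5)  tX=0.1967 tY=1.3137  stride 1/|dx|=1.0353 1/|dy|=3.8637
    cross x-line → (7,5), t=0.1967
    cross x-line → (8,5), t=1.2320 (wall)
  → r_6 = 1.2320
beam 7: φ=135°, α=30°
  d=(0.8660,0.5000)  start (6,5)  tX=0.2194 tY=1.3200  stride 1/|dx|=1.1547 1/|dy|=2.0000
    cross x-line → (7,5), t=0.2194
    cross y-line → (7,6), t=1.3200
    cross x-line → (8,6), t=1.3741 (wall)
  → r_7 = 1.3741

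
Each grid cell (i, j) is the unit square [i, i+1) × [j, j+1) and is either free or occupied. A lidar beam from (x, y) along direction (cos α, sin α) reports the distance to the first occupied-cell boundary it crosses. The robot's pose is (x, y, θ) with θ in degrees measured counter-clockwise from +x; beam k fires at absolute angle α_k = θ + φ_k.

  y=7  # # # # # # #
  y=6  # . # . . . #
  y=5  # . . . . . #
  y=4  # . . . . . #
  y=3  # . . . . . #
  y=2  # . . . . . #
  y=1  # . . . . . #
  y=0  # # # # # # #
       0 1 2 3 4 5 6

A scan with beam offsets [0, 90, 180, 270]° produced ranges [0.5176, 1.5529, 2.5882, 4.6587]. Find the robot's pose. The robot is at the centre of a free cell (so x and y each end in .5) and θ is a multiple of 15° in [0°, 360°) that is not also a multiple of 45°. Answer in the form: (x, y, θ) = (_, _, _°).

(x, y, θ) = (5.5, 5.5, 345°)

The pose lattice has 29·16 = 464 candidates. Test each by forward raycasting.
  (5.5, 2.5, 285°): beam 1 = 1.5529 ≠ 0.5176 ✗
  (3.5, 5.5, 75°): beam 1 = 1.5529 ≠ 0.5176 ✗
  (2.5, 1.5, 75°): beam 1 = 5.6940 ≠ 0.5176 ✗
  …
  (5.5, 5.5, 345°): r_1=0.5176, r_2=1.5529, r_3=2.5882, r_4=4.6587 — all match ✓
No second candidate reproduces the full scan.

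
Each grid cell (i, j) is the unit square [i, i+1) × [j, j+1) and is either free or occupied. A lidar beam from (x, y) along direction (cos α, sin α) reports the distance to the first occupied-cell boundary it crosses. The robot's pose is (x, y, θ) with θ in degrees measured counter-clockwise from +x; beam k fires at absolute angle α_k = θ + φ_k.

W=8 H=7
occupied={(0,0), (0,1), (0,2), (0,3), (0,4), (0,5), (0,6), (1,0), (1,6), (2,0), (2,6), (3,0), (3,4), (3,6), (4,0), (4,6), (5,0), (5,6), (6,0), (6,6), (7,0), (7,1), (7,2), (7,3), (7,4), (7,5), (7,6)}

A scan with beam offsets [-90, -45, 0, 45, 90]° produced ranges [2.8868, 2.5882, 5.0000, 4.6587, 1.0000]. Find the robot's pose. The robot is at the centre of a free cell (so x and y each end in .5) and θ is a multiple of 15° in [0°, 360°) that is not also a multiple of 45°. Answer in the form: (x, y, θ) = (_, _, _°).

(x, y, θ) = (2.5, 3.5, 330°)

Candidates: 29 free-cell centres × 16 headings = 464 poses. Raycast each; keep the one whose scan matches to 4 dp.
  (2.5, 4.5, 210°): beam 1 = 1.7321 ≠ 2.8868 ✗
  (2.5, 3.5, 285°): beam 1 = 1.5529 ≠ 2.8868 ✗
  (5.5, 2.5, 240°): beam 1 = 5.1962 ≠ 2.8868 ✗
  (1.5, 2.5, 15°): beam 1 = 1.5529 ≠ 2.8868 ✗
  …
  (2.5, 3.5, 330°): r_1=2.8868, r_2=2.5882, r_3=5.0000, r_4=4.6587, r_5=1.0000 — all match ✓
No second candidate reproduces the full scan.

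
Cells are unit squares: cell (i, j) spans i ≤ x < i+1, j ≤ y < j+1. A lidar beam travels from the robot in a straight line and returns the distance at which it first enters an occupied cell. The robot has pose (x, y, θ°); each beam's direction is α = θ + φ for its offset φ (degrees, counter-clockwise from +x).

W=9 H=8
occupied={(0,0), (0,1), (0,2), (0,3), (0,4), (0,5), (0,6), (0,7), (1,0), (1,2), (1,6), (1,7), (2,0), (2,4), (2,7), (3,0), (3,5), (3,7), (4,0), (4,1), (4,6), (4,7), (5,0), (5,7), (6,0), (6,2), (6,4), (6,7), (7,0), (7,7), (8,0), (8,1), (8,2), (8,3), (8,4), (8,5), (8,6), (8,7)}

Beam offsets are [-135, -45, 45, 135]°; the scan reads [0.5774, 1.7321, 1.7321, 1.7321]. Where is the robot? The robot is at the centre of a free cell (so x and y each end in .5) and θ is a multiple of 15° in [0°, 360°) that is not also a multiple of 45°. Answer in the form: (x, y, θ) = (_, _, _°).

(x, y, θ) = (6.5, 5.5, 15°)

The pose lattice has 34·16 = 544 candidates. Test each by forward raycasting.
  (3.5, 1.5, 345°): beam 1 = 1.0000 ≠ 0.5774 ✗
  (3.5, 3.5, 285°): beam 1 = 1.0000 ≠ 0.5774 ✗
  (5.5, 3.5, 15°): beam 1 = 1.7321 ≠ 0.5774 ✗
  …
  (6.5, 5.5, 15°): r_1=0.5774, r_2=1.7321, r_3=1.7321, r_4=1.7321 — all match ✓
No second candidate reproduces the full scan.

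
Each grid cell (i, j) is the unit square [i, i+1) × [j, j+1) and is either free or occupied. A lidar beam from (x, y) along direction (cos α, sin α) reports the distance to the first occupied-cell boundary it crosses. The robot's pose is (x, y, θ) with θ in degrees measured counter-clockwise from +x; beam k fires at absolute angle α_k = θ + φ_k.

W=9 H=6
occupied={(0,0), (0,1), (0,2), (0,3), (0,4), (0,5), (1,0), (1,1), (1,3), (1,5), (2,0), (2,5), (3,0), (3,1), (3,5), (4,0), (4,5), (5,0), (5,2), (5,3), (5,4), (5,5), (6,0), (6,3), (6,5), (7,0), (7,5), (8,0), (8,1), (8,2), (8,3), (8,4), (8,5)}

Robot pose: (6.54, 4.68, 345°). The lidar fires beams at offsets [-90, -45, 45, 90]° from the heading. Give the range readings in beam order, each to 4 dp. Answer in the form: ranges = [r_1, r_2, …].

ranges = [0.7040, 0.7852, 0.6400, 0.3313]

beam 1: φ=-90°, α=255°
  direction (-0.2588, -0.9659); cell (6,4); t to first gridline: x 2.0864, y 0.7040 (then +3.8637 / +1.0353)
    (6,3) via y @ 0.7040  # hit
  → r_1 = 0.7040
beam 2: φ=-45°, α=300°
  direction (0.5000, -0.8660); cell (6,4); t to first gridline: x 0.9200, y 0.7852 (then +2.0000 / +1.1547)
    (6,3) via y @ 0.7852  # hit
  → r_2 = 0.7852
beam 3: φ=45°, α=30°
  direction (0.8660, 0.5000); cell (6,4); t to first gridline: x 0.5312, y 0.6400 (then +1.1547 / +2.0000)
    (7,4) via x @ 0.5312
    (7,5) via y @ 0.6400  # hit
  → r_3 = 0.6400
beam 4: φ=90°, α=75°
  direction (0.2588, 0.9659); cell (6,4); t to first gridline: x 1.7773, y 0.3313 (then +3.8637 / +1.0353)
    (6,5) via y @ 0.3313  # hit
  → r_4 = 0.3313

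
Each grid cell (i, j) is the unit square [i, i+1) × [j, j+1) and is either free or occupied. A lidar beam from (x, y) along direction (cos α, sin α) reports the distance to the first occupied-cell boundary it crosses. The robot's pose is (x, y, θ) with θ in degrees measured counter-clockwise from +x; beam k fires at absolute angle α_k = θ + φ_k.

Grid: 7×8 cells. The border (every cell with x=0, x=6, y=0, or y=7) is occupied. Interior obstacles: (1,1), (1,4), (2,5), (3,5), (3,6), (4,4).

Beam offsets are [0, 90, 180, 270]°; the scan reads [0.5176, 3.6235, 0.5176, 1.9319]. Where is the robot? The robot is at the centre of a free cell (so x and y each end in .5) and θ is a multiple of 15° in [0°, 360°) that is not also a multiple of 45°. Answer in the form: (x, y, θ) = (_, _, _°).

Candidates: 24 free-cell centres × 16 headings = 384 poses. Raycast each; keep the one whose scan matches to 4 dp.
  (5.5, 1.5, 105°): beam 1 = 2.5882 ≠ 0.5176 ✗
  (4.5, 6.5, 345°): beam 1 = 1.5529 ≠ 0.5176 ✗
  (3.5, 3.5, 30°): beam 1 = 1.0000 ≠ 0.5176 ✗
  (1.5, 5.5, 330°): beam 1 = 0.5774 ≠ 0.5176 ✗
  (2.5, 6.5, 120°): beam 1 = 0.5774 ≠ 0.5176 ✗
  …
  (5.5, 4.5, 165°): r_1=0.5176, r_2=3.6235, r_3=0.5176, r_4=1.9319 — all match ✓
Only this pose fits every beam.

(x, y, θ) = (5.5, 4.5, 165°)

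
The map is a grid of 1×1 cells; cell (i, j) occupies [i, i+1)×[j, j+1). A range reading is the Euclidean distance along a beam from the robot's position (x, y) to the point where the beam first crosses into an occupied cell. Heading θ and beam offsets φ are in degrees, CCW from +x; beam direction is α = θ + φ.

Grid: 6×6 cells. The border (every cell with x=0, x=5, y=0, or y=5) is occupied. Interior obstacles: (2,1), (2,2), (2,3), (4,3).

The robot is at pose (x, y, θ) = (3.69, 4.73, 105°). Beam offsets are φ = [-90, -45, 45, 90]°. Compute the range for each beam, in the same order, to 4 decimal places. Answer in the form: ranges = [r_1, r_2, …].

ranges = [1.0432, 0.3118, 0.5400, 2.7849]

beam 1: φ=-90°, α=15°
  direction (0.9659, 0.2588); cell (3,4); t to first gridline: x 0.3209, y 1.0432 (then +1.0353 / +3.8637)
    (4,4) via x @ 0.3209
    (4,5) via y @ 1.0432  # hit
  → r_1 = 1.0432
beam 2: φ=-45°, α=60°
  direction (0.5000, 0.8660); cell (3,4); t to first gridline: x 0.6200, y 0.3118 (then +2.0000 / +1.1547)
    (3,5) via y @ 0.3118  # hit
  → r_2 = 0.3118
beam 3: φ=45°, α=150°
  direction (-0.8660, 0.5000); cell (3,4); t to first gridline: x 0.7967, y 0.5400 (then +1.1547 / +2.0000)
    (3,5) via y @ 0.5400  # hit
  → r_3 = 0.5400
beam 4: φ=90°, α=195°
  direction (-0.9659, -0.2588); cell (3,4); t to first gridline: x 0.7143, y 2.8205 (then +1.0353 / +3.8637)
    (2,4) via x @ 0.7143
    (1,4) via x @ 1.7496
    (0,4) via x @ 2.7849  # hit
  → r_4 = 2.7849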